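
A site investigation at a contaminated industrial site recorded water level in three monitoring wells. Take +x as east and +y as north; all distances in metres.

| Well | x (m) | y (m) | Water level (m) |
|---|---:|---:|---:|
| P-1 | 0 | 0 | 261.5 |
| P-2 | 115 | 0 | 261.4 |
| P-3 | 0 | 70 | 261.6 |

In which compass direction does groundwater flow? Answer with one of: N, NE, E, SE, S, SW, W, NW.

SE

∂h/∂x = (261.4 − 261.5) / (115 − 0) = -0.0008696
∂h/∂y = (261.6 − 261.5) / (70 − 0) = +0.001429
Flow = −∇h = (+0.0008696 east, -0.001429 north), which points southeast.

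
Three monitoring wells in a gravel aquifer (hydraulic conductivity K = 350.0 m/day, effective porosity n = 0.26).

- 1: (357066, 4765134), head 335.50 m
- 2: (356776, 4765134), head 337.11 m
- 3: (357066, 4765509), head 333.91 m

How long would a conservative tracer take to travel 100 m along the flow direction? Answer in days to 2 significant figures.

∂h/∂x = (337.11 − 335.50) / (356776 − 357066) = -0.005552
∂h/∂y = (333.91 − 335.50) / (4765509 − 4765134) = -0.004240
|∇h| = √(-0.005552² + -0.004240²) = 0.006986
Seepage velocity v = K·i/n = 350.0 × 0.006986 / 0.26 = 9.404 m/day.
t = 100 / 9.404 = 10.63 days.

11 days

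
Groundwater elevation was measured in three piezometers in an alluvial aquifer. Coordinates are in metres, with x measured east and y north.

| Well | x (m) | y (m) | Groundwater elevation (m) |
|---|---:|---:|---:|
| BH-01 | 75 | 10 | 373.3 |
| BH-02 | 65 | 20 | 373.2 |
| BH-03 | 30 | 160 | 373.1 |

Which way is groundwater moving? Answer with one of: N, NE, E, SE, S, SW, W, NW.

Taking BH-01 as reference: BH-02−BH-01 = (-10, 10, -0.1); BH-03−BH-01 = (-45, 150, -0.2).
Determinant of the coordinate differences = (-10)·150 − (-45)·10 = -1050.
∂h/∂x = [(-0.1)·150 − (-0.2)·10] / -1050 = +0.01238
∂h/∂y = [(-10)·(-0.2) − (-45)·(-0.1)] / -1050 = +0.002381
Flow = −∇h = (-0.01238 east, -0.002381 north), which points west.

W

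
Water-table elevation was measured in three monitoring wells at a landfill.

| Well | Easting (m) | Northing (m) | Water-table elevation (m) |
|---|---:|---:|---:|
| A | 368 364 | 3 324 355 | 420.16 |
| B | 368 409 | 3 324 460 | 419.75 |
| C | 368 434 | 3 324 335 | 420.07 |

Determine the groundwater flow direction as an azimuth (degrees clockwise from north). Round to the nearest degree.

036°

Differences from A: to B (Δx, Δy, Δh) = (45, 105, -0.41); to C = (70, -20, -0.09).
Solve a·Δx + b·Δy = Δh: det = 45·(-20) − 70·105 = -8250.
∂h/∂x = [(-0.41)·(-20) − (-0.09)·105] / -8250 = -0.002139
∂h/∂y = [45·(-0.09) − 70·(-0.41)] / -8250 = -0.002988
Flow direction (−∇h) has components (+0.002139 E, +0.002988 N).
Azimuth = atan2(E, N) = atan2(+0.002139, +0.002988) = 35.6° ≈ 036°.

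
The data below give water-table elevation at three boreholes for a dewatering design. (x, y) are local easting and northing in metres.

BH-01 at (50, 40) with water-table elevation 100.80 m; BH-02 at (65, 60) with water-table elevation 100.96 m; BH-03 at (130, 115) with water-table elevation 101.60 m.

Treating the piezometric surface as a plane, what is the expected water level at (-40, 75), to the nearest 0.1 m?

Differences from BH-01: to BH-02 (Δx, Δy, Δh) = (15, 20, +0.16); to BH-03 = (80, 75, +0.80).
Determinant of the coordinate differences = 15·75 − 80·20 = -475.
∂h/∂x = [(+0.16)·75 − (+0.80)·20] / -475 = +0.008421
∂h/∂y = [15·(+0.80) − 80·(+0.16)] / -475 = +0.001684
h(-40, 75) = 100.80 + (+0.008421)·(-90) + (+0.001684)·(35) = 100.80 -0.758 +0.059 = 100.101 m.

100.1 m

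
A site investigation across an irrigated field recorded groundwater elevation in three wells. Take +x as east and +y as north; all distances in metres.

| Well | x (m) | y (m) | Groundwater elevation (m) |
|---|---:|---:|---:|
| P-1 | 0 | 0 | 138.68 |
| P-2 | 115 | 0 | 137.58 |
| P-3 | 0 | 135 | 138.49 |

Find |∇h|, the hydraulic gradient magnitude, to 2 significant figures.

∂h/∂x = (137.58 − 138.68) / (115 − 0) = -0.009565
∂h/∂y = (138.49 − 138.68) / (135 − 0) = -0.001407
|∇h| = √(-0.009565² + -0.001407²) = 0.009668

0.0097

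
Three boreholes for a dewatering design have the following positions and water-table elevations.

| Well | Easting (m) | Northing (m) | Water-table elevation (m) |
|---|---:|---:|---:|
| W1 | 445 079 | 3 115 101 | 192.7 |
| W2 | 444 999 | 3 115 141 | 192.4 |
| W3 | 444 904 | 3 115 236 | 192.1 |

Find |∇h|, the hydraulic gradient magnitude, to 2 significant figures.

Three-point gradient (reference W1): Δ to W2 = (-80, 40, -0.3), Δ to W3 = (-175, 135, -0.6).
∂h/∂x = +0.004342, ∂h/∂y = +0.001184 (det = -3800).
|∇h| = √(0.004342² + 0.001184²) = 0.004501

0.0045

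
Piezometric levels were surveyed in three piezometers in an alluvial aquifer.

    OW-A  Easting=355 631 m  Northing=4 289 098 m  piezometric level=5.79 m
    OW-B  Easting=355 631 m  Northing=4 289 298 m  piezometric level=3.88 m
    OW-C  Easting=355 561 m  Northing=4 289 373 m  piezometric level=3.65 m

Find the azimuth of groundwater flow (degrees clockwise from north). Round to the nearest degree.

Taking OW-A as reference: OW-B−OW-A = (0, 200, -1.91); OW-C−OW-A = (-70, 275, -2.14).
Determinant of the coordinate differences = 0·275 − (-70)·200 = 14000.
∂h/∂x = [(-1.91)·275 − (-2.14)·200] / 14000 = -0.006946
∂h/∂y = [0·(-2.14) − (-70)·(-1.91)] / 14000 = -0.009550
Flow direction (−∇h) has components (+0.006946 E, +0.009550 N).
Azimuth = atan2(E, N) = atan2(+0.006946, +0.009550) = 36.0° ≈ 036°.

036°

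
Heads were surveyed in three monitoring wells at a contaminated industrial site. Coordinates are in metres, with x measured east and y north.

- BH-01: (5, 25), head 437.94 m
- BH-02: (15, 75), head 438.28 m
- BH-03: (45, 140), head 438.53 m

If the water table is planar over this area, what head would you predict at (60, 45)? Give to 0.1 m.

437.5 m

Differences from BH-01: to BH-02 (Δx, Δy, Δh) = (10, 50, +0.34); to BH-03 = (40, 115, +0.59).
Solve a·Δx + b·Δy = Δh: det = 10·115 − 40·50 = -850.
∂h/∂x = [(+0.34)·115 − (+0.59)·50] / -850 = -0.01129
∂h/∂y = [10·(+0.59) − 40·(+0.34)] / -850 = +0.009059
h(60, 45) = 437.94 + (-0.01129)·(55) + (+0.009059)·(20) = 437.94 -0.621 +0.181 = 437.500 m.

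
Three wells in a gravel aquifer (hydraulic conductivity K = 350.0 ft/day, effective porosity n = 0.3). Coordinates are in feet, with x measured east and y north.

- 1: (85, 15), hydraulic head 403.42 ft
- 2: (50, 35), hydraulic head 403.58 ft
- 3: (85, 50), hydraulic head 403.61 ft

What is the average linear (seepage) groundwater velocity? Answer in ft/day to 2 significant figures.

Differences from 1: to 2 (Δx, Δy, Δh) = (-35, 20, +0.16); to 3 = (0, 35, +0.19).
Solve a·Δx + b·Δy = Δh: det = (-35)·35 − 0·20 = -1225.
∂h/∂x = [(+0.16)·35 − (+0.19)·20] / -1225 = -0.001469
∂h/∂y = [(-35)·(+0.19) − 0·(+0.16)] / -1225 = +0.005429
|∇h| = √(-0.001469² + 0.005429²) = 0.005624
Seepage velocity v = K·i/n = 350.0 × 0.005624 / 0.3 = 6.561 ft/day.

6.6 ft/day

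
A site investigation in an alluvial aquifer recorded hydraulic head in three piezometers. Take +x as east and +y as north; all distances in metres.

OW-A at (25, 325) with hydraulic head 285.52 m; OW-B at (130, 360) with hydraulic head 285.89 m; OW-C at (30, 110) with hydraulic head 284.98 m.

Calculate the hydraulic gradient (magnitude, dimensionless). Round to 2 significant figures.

Taking OW-A as reference: OW-B−OW-A = (105, 35, +0.37); OW-C−OW-A = (5, -215, -0.54).
Determinant of the coordinate differences = 105·(-215) − 5·35 = -22750.
∂h/∂x = [(+0.37)·(-215) − (-0.54)·35] / -22750 = +0.002666
∂h/∂y = [105·(-0.54) − 5·(+0.37)] / -22750 = +0.002574
|∇h| = √(0.002666² + 0.002574²) = 0.003706

0.0037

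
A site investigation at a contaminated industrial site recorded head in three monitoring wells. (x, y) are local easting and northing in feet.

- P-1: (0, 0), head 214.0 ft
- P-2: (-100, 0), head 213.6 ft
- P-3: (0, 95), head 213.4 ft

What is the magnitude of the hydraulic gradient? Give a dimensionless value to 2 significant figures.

∂h/∂x = (213.6 − 214.0) / (-100 − 0) = +0.004000
∂h/∂y = (213.4 − 214.0) / (95 − 0) = -0.006316
|∇h| = √(0.004000² + -0.006316²) = 0.007476

0.0075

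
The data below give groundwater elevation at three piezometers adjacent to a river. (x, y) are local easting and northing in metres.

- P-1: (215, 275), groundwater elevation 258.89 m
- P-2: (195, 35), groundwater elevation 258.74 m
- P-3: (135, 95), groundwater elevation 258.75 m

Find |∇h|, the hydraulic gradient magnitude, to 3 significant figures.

Differences from P-1: to P-2 (Δx, Δy, Δh) = (-20, -240, -0.15); to P-3 = (-80, -180, -0.14).
Determinant of the coordinate differences = (-20)·(-180) − (-80)·(-240) = -15600.
∂h/∂x = [(-0.15)·(-180) − (-0.14)·(-240)] / -15600 = +0.0004231
∂h/∂y = [(-20)·(-0.14) − (-80)·(-0.15)] / -15600 = +0.0005897
|∇h| = √(0.0004231² + 0.0005897²) = 0.0007258

0.000726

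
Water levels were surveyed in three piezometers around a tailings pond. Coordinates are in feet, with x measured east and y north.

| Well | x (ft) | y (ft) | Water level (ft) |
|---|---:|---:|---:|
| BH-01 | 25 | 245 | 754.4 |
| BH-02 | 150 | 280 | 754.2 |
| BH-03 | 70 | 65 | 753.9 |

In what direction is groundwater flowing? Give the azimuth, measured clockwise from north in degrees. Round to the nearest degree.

135°

Three-point gradient (reference BH-01): Δ to BH-02 = (125, 35, -0.2), Δ to BH-03 = (45, -180, -0.5).
∂h/∂x = -0.002222, ∂h/∂y = +0.002222 (det = -24075).
Flow direction (−∇h) has components (+0.002222 E, -0.002222 N).
Azimuth = atan2(E, N) = atan2(+0.002222, -0.002222) = 135.0° ≈ 135°.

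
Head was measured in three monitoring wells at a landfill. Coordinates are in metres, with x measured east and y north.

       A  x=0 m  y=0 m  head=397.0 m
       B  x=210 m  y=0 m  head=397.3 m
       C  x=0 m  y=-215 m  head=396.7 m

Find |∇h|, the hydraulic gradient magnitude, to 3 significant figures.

0.00200

∂h/∂x = (397.3 − 397.0) / (210 − 0) = +0.001429
∂h/∂y = (396.7 − 397.0) / (-215 − 0) = +0.001395
|∇h| = √(0.001429² + 0.001395²) = 0.001997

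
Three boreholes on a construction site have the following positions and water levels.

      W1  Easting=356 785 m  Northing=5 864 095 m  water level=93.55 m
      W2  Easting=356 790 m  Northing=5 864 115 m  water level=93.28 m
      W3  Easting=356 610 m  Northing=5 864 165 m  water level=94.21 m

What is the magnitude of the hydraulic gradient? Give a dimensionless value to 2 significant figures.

0.014

Differences from W1: to W2 (Δx, Δy, Δh) = (5, 20, -0.27); to W3 = (-175, 70, +0.66).
Solve a·Δx + b·Δy = Δh: det = 5·70 − (-175)·20 = 3850.
∂h/∂x = [(-0.27)·70 − (+0.66)·20] / 3850 = -0.008338
∂h/∂y = [5·(+0.66) − (-175)·(-0.27)] / 3850 = -0.01142
|∇h| = √(-0.008338² + -0.01142²) = 0.01414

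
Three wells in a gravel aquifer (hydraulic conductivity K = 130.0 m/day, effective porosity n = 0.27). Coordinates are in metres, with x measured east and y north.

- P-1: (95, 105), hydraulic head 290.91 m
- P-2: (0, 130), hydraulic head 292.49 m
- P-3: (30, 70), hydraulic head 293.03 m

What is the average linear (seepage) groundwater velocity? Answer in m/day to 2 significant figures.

Differences from P-1: to P-2 (Δx, Δy, Δh) = (-95, 25, +1.58); to P-3 = (-65, -35, +2.12).
Determinant of the coordinate differences = (-95)·(-35) − (-65)·25 = 4950.
∂h/∂x = [(+1.58)·(-35) − (+2.12)·25] / 4950 = -0.02188
∂h/∂y = [(-95)·(+2.12) − (-65)·(+1.58)] / 4950 = -0.01994
|∇h| = √(-0.02188² + -0.01994²) = 0.0296
Seepage velocity v = K·i/n = 130.0 × 0.0296 / 0.27 = 14.25 m/day.

14 m/day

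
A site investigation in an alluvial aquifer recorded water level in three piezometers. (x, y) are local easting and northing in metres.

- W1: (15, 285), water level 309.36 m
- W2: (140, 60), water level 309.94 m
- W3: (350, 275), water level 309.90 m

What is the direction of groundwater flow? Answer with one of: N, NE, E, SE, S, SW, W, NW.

NW

Three-point gradient (reference W1): Δ to W2 = (125, -225, +0.58), Δ to W3 = (335, -10, +0.54).
∂h/∂x = +0.001561, ∂h/∂y = -0.001711 (det = 74125).
Flow = −∇h = (-0.001561 east, +0.001711 north), which points northwest.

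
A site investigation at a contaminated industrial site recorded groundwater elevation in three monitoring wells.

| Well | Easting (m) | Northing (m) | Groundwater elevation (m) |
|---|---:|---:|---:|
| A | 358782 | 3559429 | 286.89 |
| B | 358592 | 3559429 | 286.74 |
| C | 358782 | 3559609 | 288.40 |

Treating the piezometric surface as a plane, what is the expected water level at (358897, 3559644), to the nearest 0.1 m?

∂h/∂x = (286.74 − 286.89) / (358592 − 358782) = +0.0007895
∂h/∂y = (288.40 − 286.89) / (3559609 − 3559429) = +0.008389
h(358897, 3559644) = 286.89 + (+0.0007895)·(115) + (+0.008389)·(215) = 286.89 +0.091 +1.804 = 288.784 m.

288.8 m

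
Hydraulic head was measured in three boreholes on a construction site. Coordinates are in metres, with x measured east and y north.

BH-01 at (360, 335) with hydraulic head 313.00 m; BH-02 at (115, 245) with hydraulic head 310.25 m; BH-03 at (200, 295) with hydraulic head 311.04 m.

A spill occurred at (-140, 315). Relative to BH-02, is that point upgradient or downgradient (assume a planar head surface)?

With h = a·x + b·y + c and BH-01 as origin, the differences give:
  (-245)·a + (-90)·b = -2.75
  (-160)·a + (-40)·b = -1.96
Eliminate b (×(-40) and ×(-90), subtract): -4600·a = -66.400 → a = ∂h/∂x = +0.01443
Back-substitute: b = ∂h/∂y = -0.008739.
Head at (-140, 315) = 313.00 + (+0.01443)·(-500) + (-0.008739)·(-20) = 305.96 m.
That is lower than the 310.25 m at BH-02, so the point is downgradient.

downgradient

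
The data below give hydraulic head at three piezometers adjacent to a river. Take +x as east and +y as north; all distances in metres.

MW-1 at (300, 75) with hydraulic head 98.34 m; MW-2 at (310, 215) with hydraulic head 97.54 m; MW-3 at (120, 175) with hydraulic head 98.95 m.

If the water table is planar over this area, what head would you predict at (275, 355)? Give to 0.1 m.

97.0 m

Differences from MW-1: to MW-2 (Δx, Δy, Δh) = (10, 140, -0.80); to MW-3 = (-180, 100, +0.61).
Solve a·Δx + b·Δy = Δh: det = 10·100 − (-180)·140 = 26200.
∂h/∂x = [(-0.80)·100 − (+0.61)·140] / 26200 = -0.006313
∂h/∂y = [10·(+0.61) − (-180)·(-0.80)] / 26200 = -0.005263
h(275, 355) = 98.34 + (-0.006313)·(-25) + (-0.005263)·(280) = 98.34 +0.158 -1.474 = 97.024 m.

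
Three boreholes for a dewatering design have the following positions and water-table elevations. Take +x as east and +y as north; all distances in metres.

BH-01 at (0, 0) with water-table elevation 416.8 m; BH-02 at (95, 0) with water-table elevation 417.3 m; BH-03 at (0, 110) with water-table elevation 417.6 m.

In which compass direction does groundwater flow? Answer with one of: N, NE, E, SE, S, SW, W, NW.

∂h/∂x = (417.3 − 416.8) / (95 − 0) = +0.005263
∂h/∂y = (417.6 − 416.8) / (110 − 0) = +0.007273
Flow = −∇h = (-0.005263 east, -0.007273 north), which points southwest.

SW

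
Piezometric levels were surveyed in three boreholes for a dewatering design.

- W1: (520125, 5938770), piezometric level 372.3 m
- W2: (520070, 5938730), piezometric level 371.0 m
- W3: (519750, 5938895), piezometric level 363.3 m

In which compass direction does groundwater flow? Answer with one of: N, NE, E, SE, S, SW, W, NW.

With h = a·x + b·y + c and W1 as origin, the differences give:
  (-55)·a + (-40)·b = -1.3
  (-375)·a + 125·b = -9.0
Eliminate b (×125 and ×(-40), subtract): -21875·a = -522.50 → a = ∂h/∂x = +0.02389
Back-substitute: b = ∂h/∂y = -0.0003429.
Flow = −∇h = (-0.02389 east, +0.0003429 north), which points west.

W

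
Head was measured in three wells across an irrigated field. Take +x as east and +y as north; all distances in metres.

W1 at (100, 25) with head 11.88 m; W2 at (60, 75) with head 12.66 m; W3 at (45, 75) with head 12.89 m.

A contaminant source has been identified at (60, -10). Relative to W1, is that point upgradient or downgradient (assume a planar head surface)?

Three-point gradient (reference W1): Δ to W2 = (-40, 50, +0.78), Δ to W3 = (-55, 50, +1.01).
∂h/∂x = -0.01533, ∂h/∂y = +0.003333 (det = 750).
Head at (60, -10) = 11.88 + (-0.01533)·(-40) + (+0.003333)·(-35) = 12.38 m.
That is higher than the 11.88 m at W1, so the point is upgradient.

upgradient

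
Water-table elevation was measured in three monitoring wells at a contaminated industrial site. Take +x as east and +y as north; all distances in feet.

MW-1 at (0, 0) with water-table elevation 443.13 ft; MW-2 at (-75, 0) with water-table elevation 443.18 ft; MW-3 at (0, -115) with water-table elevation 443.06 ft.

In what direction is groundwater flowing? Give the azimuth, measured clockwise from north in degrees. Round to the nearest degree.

∂h/∂x = (443.18 − 443.13) / (-75 − 0) = -0.0006667
∂h/∂y = (443.06 − 443.13) / (-115 − 0) = +0.0006087
Flow direction (−∇h) has components (+0.0006667 E, -0.0006087 N).
Azimuth = atan2(E, N) = atan2(+0.0006667, -0.0006087) = 132.4° ≈ 132°.

132°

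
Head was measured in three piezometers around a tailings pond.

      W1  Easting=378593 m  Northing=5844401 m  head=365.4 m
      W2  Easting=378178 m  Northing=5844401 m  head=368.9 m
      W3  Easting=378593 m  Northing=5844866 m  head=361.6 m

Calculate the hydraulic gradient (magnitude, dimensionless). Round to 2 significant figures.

0.012

∂h/∂x = (368.9 − 365.4) / (378178 − 378593) = -0.008434
∂h/∂y = (361.6 − 365.4) / (5844866 − 5844401) = -0.008172
|∇h| = √(-0.008434² + -0.008172²) = 0.01174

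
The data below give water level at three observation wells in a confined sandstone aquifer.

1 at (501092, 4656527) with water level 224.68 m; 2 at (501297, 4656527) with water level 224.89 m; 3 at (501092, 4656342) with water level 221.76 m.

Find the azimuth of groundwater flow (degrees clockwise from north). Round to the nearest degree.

184°

∂h/∂x = (224.89 − 224.68) / (501297 − 501092) = +0.001024
∂h/∂y = (221.76 − 224.68) / (4656342 − 4656527) = +0.01578
Flow direction (−∇h) has components (-0.001024 E, -0.01578 N).
Azimuth = atan2(E, N) = atan2(-0.001024, -0.01578) = 183.7° ≈ 184°.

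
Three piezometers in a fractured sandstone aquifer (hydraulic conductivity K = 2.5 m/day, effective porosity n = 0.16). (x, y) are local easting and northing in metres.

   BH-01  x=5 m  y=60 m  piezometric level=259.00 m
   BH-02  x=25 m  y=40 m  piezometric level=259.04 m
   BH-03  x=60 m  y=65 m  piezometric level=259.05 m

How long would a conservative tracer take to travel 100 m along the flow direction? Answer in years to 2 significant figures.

12 years

With h = a·x + b·y + c and BH-01 as origin, the differences give:
  20·a + (-20)·b = +0.04
  55·a + 5·b = +0.05
Eliminate b (×5 and ×(-20), subtract): 1200·a = 1.200 → a = ∂h/∂x = +0.001000
Back-substitute: b = ∂h/∂y = -0.001000.
|∇h| = √(0.001000² + -0.001000²) = 0.001414
Seepage velocity v = K·i/n = 2.5 × 0.001414 / 0.16 = 0.02209 m/day.
t = 100 / 0.02209 = 4527 days = 12.4 years.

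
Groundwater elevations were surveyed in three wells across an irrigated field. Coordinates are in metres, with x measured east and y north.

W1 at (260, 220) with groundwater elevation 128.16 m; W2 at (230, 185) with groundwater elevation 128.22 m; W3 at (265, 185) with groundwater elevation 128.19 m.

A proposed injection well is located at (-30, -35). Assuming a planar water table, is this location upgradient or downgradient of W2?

upgradient

Differences from W1: to W2 (Δx, Δy, Δh) = (-30, -35, +0.06); to W3 = (5, -35, +0.03).
Solve a·Δx + b·Δy = Δh: det = (-30)·(-35) − 5·(-35) = 1225.
∂h/∂x = [(+0.06)·(-35) − (+0.03)·(-35)] / 1225 = -0.0008571
∂h/∂y = [(-30)·(+0.03) − 5·(+0.06)] / 1225 = -0.0009796
Head at (-30, -35) = 128.16 + (-0.0008571)·(-290) + (-0.0009796)·(-255) = 128.66 m.
That is higher than the 128.22 m at W2, so the point is upgradient.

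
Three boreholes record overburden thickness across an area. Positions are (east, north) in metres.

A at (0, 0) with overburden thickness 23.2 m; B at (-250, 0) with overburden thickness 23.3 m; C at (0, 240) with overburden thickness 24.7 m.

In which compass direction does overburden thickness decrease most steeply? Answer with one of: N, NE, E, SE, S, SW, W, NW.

∂d/∂x = (23.3 − 23.2) / (-250 − 0) = -0.0004000
∂d/∂y = (24.7 − 23.2) / (240 − 0) = +0.006250
Steepest decrease is along −∇f = (+0.0004000 E, -0.006250 N) → south.

S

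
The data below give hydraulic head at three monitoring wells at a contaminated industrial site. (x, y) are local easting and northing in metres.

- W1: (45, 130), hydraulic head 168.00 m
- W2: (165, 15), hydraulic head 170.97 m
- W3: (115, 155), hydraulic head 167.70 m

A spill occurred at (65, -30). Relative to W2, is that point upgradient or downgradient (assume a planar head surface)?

Differences from W1: to W2 (Δx, Δy, Δh) = (120, -115, +2.97); to W3 = (70, 25, -0.30).
Determinant of the coordinate differences = 120·25 − 70·(-115) = 11050.
∂h/∂x = [(+2.97)·25 − (-0.30)·(-115)] / 11050 = +0.003597
∂h/∂y = [120·(-0.30) − 70·(+2.97)] / 11050 = -0.02207
Head at (65, -30) = 168.00 + (+0.003597)·(20) + (-0.02207)·(-160) = 171.60 m.
That is higher than the 170.97 m at W2, so the point is upgradient.

upgradient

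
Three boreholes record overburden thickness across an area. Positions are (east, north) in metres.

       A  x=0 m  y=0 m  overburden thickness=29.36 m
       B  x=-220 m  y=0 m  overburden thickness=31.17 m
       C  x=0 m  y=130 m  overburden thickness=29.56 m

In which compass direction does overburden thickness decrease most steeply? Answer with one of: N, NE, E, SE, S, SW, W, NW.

E

∂d/∂x = (31.17 − 29.36) / (-220 − 0) = -0.008227
∂d/∂y = (29.56 − 29.36) / (130 − 0) = +0.001538
Steepest decrease is along −∇f = (+0.008227 E, -0.001538 N) → east.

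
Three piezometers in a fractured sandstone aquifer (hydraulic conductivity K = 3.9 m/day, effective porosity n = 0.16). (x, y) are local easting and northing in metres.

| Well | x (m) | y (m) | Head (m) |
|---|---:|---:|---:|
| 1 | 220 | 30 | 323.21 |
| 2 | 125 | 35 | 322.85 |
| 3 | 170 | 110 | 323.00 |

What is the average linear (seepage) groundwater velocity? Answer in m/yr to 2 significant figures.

Three-point gradient (reference 1): Δ to 2 = (-95, 5, -0.36), Δ to 3 = (-50, 80, -0.21).
∂h/∂x = +0.003776, ∂h/∂y = -0.0002653 (det = -7350).
|∇h| = √(0.003776² + -0.0002653²) = 0.003785
Seepage velocity v = K·i/n = 3.9 × 0.003785 / 0.16 = 0.09226 m/day = 33.7 m/yr.

34 m/yr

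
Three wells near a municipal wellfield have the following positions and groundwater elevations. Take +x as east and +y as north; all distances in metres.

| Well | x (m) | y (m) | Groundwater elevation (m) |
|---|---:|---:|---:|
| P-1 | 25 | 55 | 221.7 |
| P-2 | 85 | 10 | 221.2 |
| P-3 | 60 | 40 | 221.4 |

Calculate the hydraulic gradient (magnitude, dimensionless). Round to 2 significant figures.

0.0089

Three-point gradient (reference P-1): Δ to P-2 = (60, -45, -0.5), Δ to P-3 = (35, -15, -0.3).
∂h/∂x = -0.008889, ∂h/∂y = -0.0007407 (det = 675).
|∇h| = √(-0.008889² + -0.0007407²) = 0.00892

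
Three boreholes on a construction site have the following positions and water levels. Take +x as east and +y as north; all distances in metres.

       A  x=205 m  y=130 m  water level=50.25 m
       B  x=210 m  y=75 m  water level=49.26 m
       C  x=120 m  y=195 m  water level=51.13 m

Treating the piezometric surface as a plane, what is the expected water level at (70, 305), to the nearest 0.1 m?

Taking A as reference: B−A = (5, -55, -0.99); C−A = (-85, 65, +0.88).
Solve a·Δx + b·Δy = Δh: det = 5·65 − (-85)·(-55) = -4350.
∂h/∂x = [(-0.99)·65 − (+0.88)·(-55)] / -4350 = +0.003667
∂h/∂y = [5·(+0.88) − (-85)·(-0.99)] / -4350 = +0.01833
h(70, 305) = 50.25 + (+0.003667)·(-135) + (+0.01833)·(175) = 50.25 -0.495 +3.208 = 52.963 m.

53.0 m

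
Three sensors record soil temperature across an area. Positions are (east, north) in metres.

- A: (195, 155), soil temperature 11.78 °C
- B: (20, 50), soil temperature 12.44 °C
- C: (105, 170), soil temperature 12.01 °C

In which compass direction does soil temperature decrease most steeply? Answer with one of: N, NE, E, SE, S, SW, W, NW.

NE

Differences from A: to B (Δx, Δy, Δh) = (-175, -105, +0.66); to C = (-90, 15, +0.23).
Determinant of the coordinate differences = (-175)·15 − (-90)·(-105) = -12075.
∂T/∂x = [(+0.66)·15 − (+0.23)·(-105)] / -12075 = -0.002820
∂T/∂y = [(-175)·(+0.23) − (-90)·(+0.66)] / -12075 = -0.001586
Steepest decrease is along −∇f = (+0.002820 E, +0.001586 N) → northeast.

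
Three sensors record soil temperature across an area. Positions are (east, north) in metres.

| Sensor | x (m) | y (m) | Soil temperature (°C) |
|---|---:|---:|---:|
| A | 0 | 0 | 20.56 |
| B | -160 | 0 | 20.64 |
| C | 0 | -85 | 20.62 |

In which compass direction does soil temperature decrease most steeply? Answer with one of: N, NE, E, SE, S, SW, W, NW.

NE

∂T/∂x = (20.64 − 20.56) / (-160 − 0) = -0.0005000
∂T/∂y = (20.62 − 20.56) / (-85 − 0) = -0.0007059
Steepest decrease is along −∇f = (+0.0005000 E, +0.0007059 N) → northeast.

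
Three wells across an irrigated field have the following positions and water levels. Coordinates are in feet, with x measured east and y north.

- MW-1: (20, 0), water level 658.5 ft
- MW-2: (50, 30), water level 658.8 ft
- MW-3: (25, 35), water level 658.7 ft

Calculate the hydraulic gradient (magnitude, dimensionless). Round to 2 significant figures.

0.0071

Three-point gradient (reference MW-1): Δ to MW-2 = (30, 30, +0.3), Δ to MW-3 = (5, 35, +0.2).
∂h/∂x = +0.005000, ∂h/∂y = +0.005000 (det = 900).
|∇h| = √(0.005000² + 0.005000²) = 0.007071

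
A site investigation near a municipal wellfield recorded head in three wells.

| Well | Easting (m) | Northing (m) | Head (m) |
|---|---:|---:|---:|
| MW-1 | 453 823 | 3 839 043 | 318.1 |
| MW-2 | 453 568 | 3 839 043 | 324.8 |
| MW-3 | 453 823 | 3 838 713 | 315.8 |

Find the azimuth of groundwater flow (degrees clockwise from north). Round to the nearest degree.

105°

∂h/∂x = (324.8 − 318.1) / (453568 − 453823) = -0.02627
∂h/∂y = (315.8 − 318.1) / (3838713 − 3839043) = +0.006970
Flow direction (−∇h) has components (+0.02627 E, -0.006970 N).
Azimuth = atan2(E, N) = atan2(+0.02627, -0.006970) = 104.9° ≈ 105°.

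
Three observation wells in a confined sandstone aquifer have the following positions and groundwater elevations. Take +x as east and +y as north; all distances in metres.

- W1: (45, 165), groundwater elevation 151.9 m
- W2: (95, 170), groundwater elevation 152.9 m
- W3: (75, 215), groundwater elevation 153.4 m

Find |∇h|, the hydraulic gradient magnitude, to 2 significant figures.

With h = a·x + b·y + c and W1 as origin, the differences give:
  50·a + 5·b = +1.0
  30·a + 50·b = +1.5
Eliminate b (×50 and ×5, subtract): 2350·a = 42.50 → a = ∂h/∂x = +0.01809
Back-substitute: b = ∂h/∂y = +0.01915.
|∇h| = √(0.01809² + 0.01915²) = 0.02634

0.026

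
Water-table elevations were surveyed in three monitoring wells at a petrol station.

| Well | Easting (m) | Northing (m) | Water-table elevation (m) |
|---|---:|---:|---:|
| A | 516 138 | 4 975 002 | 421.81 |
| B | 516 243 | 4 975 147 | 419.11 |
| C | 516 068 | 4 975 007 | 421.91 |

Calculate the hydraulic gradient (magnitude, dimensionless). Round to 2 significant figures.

Differences from A: to B (Δx, Δy, Δh) = (105, 145, -2.70); to C = (-70, 5, +0.10).
Determinant of the coordinate differences = 105·5 − (-70)·145 = 10675.
∂h/∂x = [(-2.70)·5 − (+0.10)·145] / 10675 = -0.002623
∂h/∂y = [105·(+0.10) − (-70)·(-2.70)] / 10675 = -0.01672
|∇h| = √(-0.002623² + -0.01672²) = 0.01692

0.017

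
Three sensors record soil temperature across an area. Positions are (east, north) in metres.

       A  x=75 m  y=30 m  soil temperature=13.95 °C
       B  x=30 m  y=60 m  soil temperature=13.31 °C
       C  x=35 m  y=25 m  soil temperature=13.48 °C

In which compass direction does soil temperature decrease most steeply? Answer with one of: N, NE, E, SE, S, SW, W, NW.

Three-point gradient (reference A): Δ to B = (-45, 30, -0.64), Δ to C = (-40, -5, -0.47).
∂T/∂x = +0.01214, ∂T/∂y = -0.003123 (det = 1425).
Steepest decrease is along −∇f = (-0.01214 E, +0.003123 N) → west.

W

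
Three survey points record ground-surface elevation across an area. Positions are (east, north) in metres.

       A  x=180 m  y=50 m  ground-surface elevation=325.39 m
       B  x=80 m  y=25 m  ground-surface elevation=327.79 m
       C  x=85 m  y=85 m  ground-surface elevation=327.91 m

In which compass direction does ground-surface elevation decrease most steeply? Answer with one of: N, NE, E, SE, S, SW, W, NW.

With z = a·x + b·y + c and A as origin, the differences give:
  (-100)·a + (-25)·b = +2.40
  (-95)·a + 35·b = +2.52
Eliminate b (×35 and ×(-25), subtract): -5875·a = 147.000 → a = ∂z/∂x = -0.02502
Back-substitute: b = ∂z/∂y = +0.004085.
Steepest decrease is along −∇f = (+0.02502 E, -0.004085 N) → east.

E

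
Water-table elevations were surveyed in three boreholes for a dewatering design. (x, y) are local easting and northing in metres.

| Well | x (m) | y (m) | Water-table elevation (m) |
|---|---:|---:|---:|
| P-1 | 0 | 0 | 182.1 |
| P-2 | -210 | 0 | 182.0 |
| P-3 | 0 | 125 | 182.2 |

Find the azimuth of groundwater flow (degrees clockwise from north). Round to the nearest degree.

211°

∂h/∂x = (182.0 − 182.1) / (-210 − 0) = +0.0004762
∂h/∂y = (182.2 − 182.1) / (125 − 0) = +0.0008000
Flow direction (−∇h) has components (-0.0004762 E, -0.0008000 N).
Azimuth = atan2(E, N) = atan2(-0.0004762, -0.0008000) = 210.8° ≈ 211°.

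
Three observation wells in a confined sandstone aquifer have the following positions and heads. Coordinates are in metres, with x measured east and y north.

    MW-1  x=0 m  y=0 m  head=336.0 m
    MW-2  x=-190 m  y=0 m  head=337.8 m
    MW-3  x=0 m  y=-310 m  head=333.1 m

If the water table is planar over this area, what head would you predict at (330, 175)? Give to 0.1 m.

∂h/∂x = (337.8 − 336.0) / (-190 − 0) = -0.009474
∂h/∂y = (333.1 − 336.0) / (-310 − 0) = +0.009355
h(330, 175) = 336.0 + (-0.009474)·(330) + (+0.009355)·(175) = 336.0 -3.126 +1.637 = 334.511 m.

334.5 m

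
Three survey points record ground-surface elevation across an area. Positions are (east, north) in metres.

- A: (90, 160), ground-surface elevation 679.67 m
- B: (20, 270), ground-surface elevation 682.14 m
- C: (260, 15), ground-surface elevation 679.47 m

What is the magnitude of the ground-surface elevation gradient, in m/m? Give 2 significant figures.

Taking A as reference: B−A = (-70, 110, +2.47); C−A = (170, -145, -0.20).
Determinant of the coordinate differences = (-70)·(-145) − 170·110 = -8550.
∂z/∂x = [(+2.47)·(-145) − (-0.20)·110] / -8550 = +0.03932
∂z/∂y = [(-70)·(-0.20) − 170·(+2.47)] / -8550 = +0.04747
|∇f| = √(0.03932² + 0.04747²) = 0.06164 m/m

0.062 m/m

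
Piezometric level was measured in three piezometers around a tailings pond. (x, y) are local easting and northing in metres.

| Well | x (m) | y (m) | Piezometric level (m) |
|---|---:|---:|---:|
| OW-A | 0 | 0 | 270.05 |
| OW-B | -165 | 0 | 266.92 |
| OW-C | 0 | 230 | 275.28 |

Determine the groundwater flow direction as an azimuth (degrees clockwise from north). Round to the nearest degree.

∂h/∂x = (266.92 − 270.05) / (-165 − 0) = +0.01897
∂h/∂y = (275.28 − 270.05) / (230 − 0) = +0.02274
Flow direction (−∇h) has components (-0.01897 E, -0.02274 N).
Azimuth = atan2(E, N) = atan2(-0.01897, -0.02274) = 219.8° ≈ 220°.

220°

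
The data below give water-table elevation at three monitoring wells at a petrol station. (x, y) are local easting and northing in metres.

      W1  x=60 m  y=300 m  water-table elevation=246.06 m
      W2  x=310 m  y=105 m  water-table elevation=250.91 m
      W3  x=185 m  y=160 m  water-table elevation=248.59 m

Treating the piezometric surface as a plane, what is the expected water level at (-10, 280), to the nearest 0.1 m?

Differences from W1: to W2 (Δx, Δy, Δh) = (250, -195, +4.85); to W3 = (125, -140, +2.53).
Solve a·Δx + b·Δy = Δh: det = 250·(-140) − 125·(-195) = -10625.
∂h/∂x = [(+4.85)·(-140) − (+2.53)·(-195)] / -10625 = +0.01747
∂h/∂y = [250·(+2.53) − 125·(+4.85)] / -10625 = -0.002471
h(-10, 280) = 246.06 + (+0.01747)·(-70) + (-0.002471)·(-20) = 246.06 -1.223 +0.049 = 244.886 m.

244.9 m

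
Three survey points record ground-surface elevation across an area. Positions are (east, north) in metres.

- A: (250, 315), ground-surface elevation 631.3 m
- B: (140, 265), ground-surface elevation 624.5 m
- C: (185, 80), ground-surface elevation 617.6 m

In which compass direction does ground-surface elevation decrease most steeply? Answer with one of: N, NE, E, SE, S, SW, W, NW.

SW

Taking A as reference: B−A = (-110, -50, -6.8); C−A = (-65, -235, -13.7).
Determinant of the coordinate differences = (-110)·(-235) − (-65)·(-50) = 22600.
∂z/∂x = [(-6.8)·(-235) − (-13.7)·(-50)] / 22600 = +0.04040
∂z/∂y = [(-110)·(-13.7) − (-65)·(-6.8)] / 22600 = +0.04712
Steepest decrease is along −∇f = (-0.04040 E, -0.04712 N) → southwest.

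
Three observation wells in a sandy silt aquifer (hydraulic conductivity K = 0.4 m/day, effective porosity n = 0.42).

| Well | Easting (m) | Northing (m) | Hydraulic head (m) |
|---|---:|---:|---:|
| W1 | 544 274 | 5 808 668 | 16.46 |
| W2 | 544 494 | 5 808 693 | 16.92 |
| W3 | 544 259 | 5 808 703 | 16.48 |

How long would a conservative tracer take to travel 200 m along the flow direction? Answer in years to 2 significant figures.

Taking W1 as reference: W2−W1 = (220, 25, +0.46); W3−W1 = (-15, 35, +0.02).
Determinant of the coordinate differences = 220·35 − (-15)·25 = 8075.
∂h/∂x = [(+0.46)·35 − (+0.02)·25] / 8075 = +0.001932
∂h/∂y = [220·(+0.02) − (-15)·(+0.46)] / 8075 = +0.001399
|∇h| = √(0.001932² + 0.001399²) = 0.002385
Seepage velocity v = K·i/n = 0.4 × 0.002385 / 0.42 = 0.002271 m/day.
t = 200 / 0.002271 = 8.807e+04 days = 241 years.

240 years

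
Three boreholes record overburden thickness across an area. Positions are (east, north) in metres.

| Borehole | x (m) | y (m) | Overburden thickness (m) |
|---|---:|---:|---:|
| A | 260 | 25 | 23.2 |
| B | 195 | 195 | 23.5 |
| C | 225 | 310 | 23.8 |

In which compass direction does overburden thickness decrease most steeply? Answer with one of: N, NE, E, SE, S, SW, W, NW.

SW

Taking A as reference: B−A = (-65, 170, +0.3); C−A = (-35, 285, +0.6).
Determinant of the coordinate differences = (-65)·285 − (-35)·170 = -12575.
∂d/∂x = [(+0.3)·285 − (+0.6)·170] / -12575 = +0.001312
∂d/∂y = [(-65)·(+0.6) − (-35)·(+0.3)] / -12575 = +0.002266
Steepest decrease is along −∇f = (-0.001312 E, -0.002266 N) → southwest.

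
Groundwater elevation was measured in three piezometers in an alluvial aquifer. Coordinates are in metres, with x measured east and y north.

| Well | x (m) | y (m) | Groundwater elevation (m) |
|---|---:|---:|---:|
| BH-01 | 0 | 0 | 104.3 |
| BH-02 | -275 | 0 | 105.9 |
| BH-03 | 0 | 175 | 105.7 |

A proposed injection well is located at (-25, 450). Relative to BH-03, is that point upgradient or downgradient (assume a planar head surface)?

upgradient

∂h/∂x = (105.9 − 104.3) / (-275 − 0) = -0.005818
∂h/∂y = (105.7 − 104.3) / (175 − 0) = +0.008000
Head at (-25, 450) = 104.3 + (-0.005818)·(-25) + (+0.008000)·(450) = 108.05 m.
That is higher than the 105.7 m at BH-03, so the point is upgradient.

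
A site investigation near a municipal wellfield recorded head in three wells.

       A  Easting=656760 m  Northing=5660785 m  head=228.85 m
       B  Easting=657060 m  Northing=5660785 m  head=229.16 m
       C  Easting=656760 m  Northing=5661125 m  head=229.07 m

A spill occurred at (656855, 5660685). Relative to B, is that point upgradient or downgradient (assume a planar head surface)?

downgradient

∂h/∂x = (229.16 − 228.85) / (657060 − 656760) = +0.001033
∂h/∂y = (229.07 − 228.85) / (5661125 − 5660785) = +0.0006471
Head at (656855, 5660685) = 228.85 + (+0.001033)·(95) + (+0.0006471)·(-100) = 228.88 m.
That is lower than the 229.16 m at B, so the point is downgradient.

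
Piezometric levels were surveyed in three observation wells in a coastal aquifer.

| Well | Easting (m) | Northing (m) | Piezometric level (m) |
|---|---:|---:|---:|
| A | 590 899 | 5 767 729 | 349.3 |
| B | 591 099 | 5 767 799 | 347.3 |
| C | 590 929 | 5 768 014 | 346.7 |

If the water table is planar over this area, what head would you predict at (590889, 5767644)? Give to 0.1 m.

350.1 m

Three-point gradient (reference A): Δ to B = (200, 70, -2.0), Δ to C = (30, 285, -2.6).
∂h/∂x = -0.007067, ∂h/∂y = -0.008379 (det = 54900).
h(590889, 5767644) = 349.3 + (-0.007067)·(-10) + (-0.008379)·(-85) = 349.3 +0.071 +0.712 = 350.083 m.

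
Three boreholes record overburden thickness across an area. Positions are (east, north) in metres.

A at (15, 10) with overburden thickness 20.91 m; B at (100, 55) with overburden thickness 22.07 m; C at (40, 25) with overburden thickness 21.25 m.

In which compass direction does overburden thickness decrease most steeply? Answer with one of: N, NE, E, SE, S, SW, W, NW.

W

With d = a·x + b·y + c and A as origin, the differences give:
  85·a + 45·b = +1.16
  25·a + 15·b = +0.34
Eliminate b (×15 and ×45, subtract): 150·a = 2.100 → a = ∂d/∂x = +0.01400
Back-substitute: b = ∂d/∂y = -0.0006667.
Steepest decrease is along −∇f = (-0.01400 E, +0.0006667 N) → west.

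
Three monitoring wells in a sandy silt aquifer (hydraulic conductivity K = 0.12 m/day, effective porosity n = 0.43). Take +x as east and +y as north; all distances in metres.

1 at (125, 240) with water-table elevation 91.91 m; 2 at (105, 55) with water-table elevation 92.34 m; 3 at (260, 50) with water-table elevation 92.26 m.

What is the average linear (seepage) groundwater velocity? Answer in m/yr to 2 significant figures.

Taking 1 as reference: 2−1 = (-20, -185, +0.43); 3−1 = (135, -190, +0.35).
Determinant of the coordinate differences = (-20)·(-190) − 135·(-185) = 28775.
∂h/∂x = [(+0.43)·(-190) − (+0.35)·(-185)] / 28775 = -0.0005891
∂h/∂y = [(-20)·(+0.35) − 135·(+0.43)] / 28775 = -0.002261
|∇h| = √(-0.0005891² + -0.002261²) = 0.002336
Seepage velocity v = K·i/n = 0.12 × 0.002336 / 0.43 = 0.0006519 m/day = 0.2381 m/yr.

0.24 m/yr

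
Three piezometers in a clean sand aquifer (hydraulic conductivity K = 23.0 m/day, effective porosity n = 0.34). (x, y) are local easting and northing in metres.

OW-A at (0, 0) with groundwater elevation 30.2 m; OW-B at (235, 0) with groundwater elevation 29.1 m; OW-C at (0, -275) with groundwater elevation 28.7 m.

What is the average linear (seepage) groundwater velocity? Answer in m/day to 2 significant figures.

0.49 m/day

∂h/∂x = (29.1 − 30.2) / (235 − 0) = -0.004681
∂h/∂y = (28.7 − 30.2) / (-275 − 0) = +0.005455
|∇h| = √(-0.004681² + 0.005455²) = 0.007188
Seepage velocity v = K·i/n = 23.0 × 0.007188 / 0.34 = 0.4862 m/day.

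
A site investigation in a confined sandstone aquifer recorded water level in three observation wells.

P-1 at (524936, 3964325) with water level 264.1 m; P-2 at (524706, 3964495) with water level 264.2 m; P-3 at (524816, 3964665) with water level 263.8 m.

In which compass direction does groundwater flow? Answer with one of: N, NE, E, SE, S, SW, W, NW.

NE

With h = a·x + b·y + c and P-1 as origin, the differences give:
  (-230)·a + 170·b = +0.1
  (-120)·a + 340·b = -0.3
Eliminate b (×340 and ×170, subtract): -57800·a = 85.00 → a = ∂h/∂x = -0.001471
Back-substitute: b = ∂h/∂y = -0.001401.
Flow = −∇h = (+0.001471 east, +0.001401 north), which points northeast.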